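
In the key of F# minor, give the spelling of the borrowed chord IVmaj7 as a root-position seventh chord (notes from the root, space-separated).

The root, B, is scale degree 4 — the same note in F# minor and F# major; only the chord quality changes. Building the major-seventh chord from the parallel major on B: B–D#–F#–A#.

B D# F# A#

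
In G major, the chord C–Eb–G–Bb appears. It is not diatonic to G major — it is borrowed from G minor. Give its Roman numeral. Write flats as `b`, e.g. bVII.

The root C is the diatonic 4th degree of G major; the borrowing shows in the chord quality. Diatonically G major has C (IV) on that degree; C–Eb–G–Bb is instead the minor-seventh chord native to G minor, so it takes the label iv7.

iv7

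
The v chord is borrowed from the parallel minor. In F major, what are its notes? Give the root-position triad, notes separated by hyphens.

The root, C, is scale degree 5 — the same note in F major and F minor; only the chord quality changes. Stacking thirds in F minor on C gives C–Eb–G.

C-Eb-G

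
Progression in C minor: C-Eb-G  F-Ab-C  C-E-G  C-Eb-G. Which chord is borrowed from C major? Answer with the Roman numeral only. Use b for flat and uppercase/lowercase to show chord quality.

The diatonic triads in C minor (with V from harmonic minor) are Cm, Ddim, Eb, Fm, G, Ab, Bb. C–Eb–G = Cm and F–Ab–C = Fm both belong to that set. But C–E–G is foreign: the diatonic i on degree 1 is Cm, whereas C comes from C major. It is labeled I.

I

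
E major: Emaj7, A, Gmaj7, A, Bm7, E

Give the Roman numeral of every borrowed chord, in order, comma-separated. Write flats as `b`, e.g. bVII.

E major has the diatonic set E, F#m, G#m, A, B, C#m, D#dim. Of the given chords, Emaj7, A and E are diatonic. Gmaj7 (G–B–D–F#) doesn't fit — on degree 3 E major would have G#m (iii). Gmaj7 is the degree-3 chord of E minor, so it is the borrowed bIIImaj7. Bm7 (B–D–F#–A) is not: scale degree 5 in E major carries B (V). In E minor the chord on that degree is Bm7, so here it functions as v7, borrowed from the parallel minor.

bIIImaj7, v7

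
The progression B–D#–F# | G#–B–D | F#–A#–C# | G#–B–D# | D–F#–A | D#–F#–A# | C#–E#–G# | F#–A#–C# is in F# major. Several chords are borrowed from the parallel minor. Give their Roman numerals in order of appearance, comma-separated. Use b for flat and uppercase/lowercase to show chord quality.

ii°, bVI

F# major has the diatonic set F#, G#m, A#m, B, C#, D#m, E#dim. B–D#–F# = B, F#–A#–C# = F#, G#–B–D# = G#m, D#–F#–A# = D#m and C#–E#–G# = C# all belong to that set. G#–B–D doesn't fit — on degree 2 F# major would have G#m (ii). G#dim is the degree-2 chord of F# minor, so it is the borrowed ii°. D–F#–A doesn't fit — on degree 6 F# major would have D#m (vi). D is the degree-6 chord of F# minor, so it is the borrowed bVI.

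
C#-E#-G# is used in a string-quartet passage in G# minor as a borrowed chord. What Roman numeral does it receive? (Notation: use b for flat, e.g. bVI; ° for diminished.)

IV

C# is scale degree 4 in G# minor. C#–E#–G# is a major chord — the form found in G# major, not the diatonic iv (C#m). Borrowed into G# minor it is written IV.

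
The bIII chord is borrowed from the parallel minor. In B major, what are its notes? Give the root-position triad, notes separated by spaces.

D F# A

bIII is built on the lowered scale degree 3. In B major degree 3 is D#; lowered it becomes D. In B minor the chord on D is D–F#–A.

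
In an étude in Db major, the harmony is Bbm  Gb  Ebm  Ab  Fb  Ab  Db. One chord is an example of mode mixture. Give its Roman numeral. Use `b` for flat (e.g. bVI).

In Db major the diatonic chords are Db, Ebm, Fm, Gb, Ab, Bbm, Cdim. Of the given chords, Bbm, Gb, Ebm, Ab and Db are diatonic. But Fb (Fb–Ab–Cb) is foreign: the diatonic iii on degree 3 is Fm, whereas Fb comes from Db minor. It is labeled bIII.

bIII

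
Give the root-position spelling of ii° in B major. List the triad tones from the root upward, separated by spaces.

The root, C#, is scale degree 2 — the same note in B major and B minor; only the chord quality changes. Stacking thirds in B minor on C# gives C#–E–G.

C# E G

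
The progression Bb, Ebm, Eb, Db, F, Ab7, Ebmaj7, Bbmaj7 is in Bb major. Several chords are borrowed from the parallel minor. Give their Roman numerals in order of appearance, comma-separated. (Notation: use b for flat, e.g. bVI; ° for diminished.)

iv, bIII, bVII7

The diatonic triads in Bb major are Bb, Cm, Dm, Eb, F, Gm, Adim. Bb, Eb, F, Ebmaj7 and Bbmaj7 all belong to that set. Ebm (Eb–Gb–Bb) doesn't fit — on degree 4 Bb major would have Eb (IV). Ebm is the degree-4 chord of Bb minor, so it is the borrowed iv. Db (Db–F–Ab) is not: scale degree 3 in Bb major carries Dm (iii). In Bb minor the chord on that degree is Db, so here it functions as bIII, borrowed from the parallel minor. Ab7 (Ab–C–Eb–Gb) doesn't fit — on degree 7 Bb major would have Adim (vii°). Ab7 is the degree-7 chord of Bb minor, so it is the borrowed bVII7.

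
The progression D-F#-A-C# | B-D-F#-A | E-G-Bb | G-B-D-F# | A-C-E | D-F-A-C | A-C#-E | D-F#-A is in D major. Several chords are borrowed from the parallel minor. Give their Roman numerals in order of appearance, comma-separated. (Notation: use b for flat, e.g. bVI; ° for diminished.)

ii°, v, i7

The diatonic triads in D major are D, Em, F#m, G, A, Bm, C#dim. D–F#–A–C# = Dmaj7, B–D–F#–A = Bm7, G–B–D–F# = Gmaj7, A–C#–E = A and D–F#–A = D are all diatonic. E–G–Bb is not: scale degree 2 in D major carries Em (ii). In D minor the chord on that degree is Edim, so here it functions as ii°, borrowed from the parallel minor. A–C–E doesn't fit — on degree 5 D major would have A (V). Am is the degree-5 chord of D minor, so it is the borrowed v. D–F–A–C is not: scale degree 1 in D major carries D (I). In D minor the chord on that degree is Dm7, so here it functions as i7, borrowed from the parallel minor.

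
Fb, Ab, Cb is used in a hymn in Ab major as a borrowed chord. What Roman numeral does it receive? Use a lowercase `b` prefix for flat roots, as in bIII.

Fb is the lowered form of scale degree 6 in Ab major (the diatonic degree 6 is F). Fb–Ab–Cb is a major chord — the form found in Ab minor, not the diatonic vi (Fm). Borrowed into Ab major it is written bVI.

bVI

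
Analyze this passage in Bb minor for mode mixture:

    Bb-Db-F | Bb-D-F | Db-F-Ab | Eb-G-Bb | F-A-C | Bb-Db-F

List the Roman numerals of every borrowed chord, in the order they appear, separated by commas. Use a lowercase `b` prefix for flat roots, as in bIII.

I, IV

The diatonic triads in Bb minor (with V from harmonic minor) are Bbm, Cdim, Db, Ebm, F, Gb, Ab. Bb–Db–F = Bbm, Db–F–Ab = Db and F–A–C = F are all diatonic. Bb–D–F is not: scale degree 1 in Bb minor carries Bbm (i). In Bb major the chord on that degree is Bb, so here it functions as I, borrowed from the parallel major. Eb–G–Bb doesn't fit — on degree 4 Bb minor would have Ebm (iv). Eb is the degree-4 chord of Bb major, so it is the borrowed IV.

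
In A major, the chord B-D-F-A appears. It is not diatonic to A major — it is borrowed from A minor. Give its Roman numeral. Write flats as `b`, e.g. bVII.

iiø7

The root B is the diatonic 2nd degree of A major; the borrowing shows in the chord quality. Diatonically A major has Bm (ii) on that degree; B–D–F–A is instead the half-diminished-seventh chord native to A minor, so it takes the label iiø7.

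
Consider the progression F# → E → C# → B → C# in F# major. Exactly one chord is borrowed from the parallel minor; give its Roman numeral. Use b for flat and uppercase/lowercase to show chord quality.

The diatonic triads in F# major are F#, G#m, A#m, B, C#, D#m, E#dim. F#, C# and B all belong to that set. E (E–G#–B) doesn't fit — on degree 7 F# major would have E#dim (vii°). E is the degree-7 chord of F# minor, so it is the borrowed bVII.

bVII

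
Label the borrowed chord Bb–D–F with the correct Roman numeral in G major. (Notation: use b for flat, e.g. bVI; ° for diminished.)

bIII

In G major scale degree 3 is B; Bb is its lowered form, from G minor. Bb–D–F is a major chord — the form found in G minor, not the diatonic iii (Bm). Borrowed into G major it is written bIII.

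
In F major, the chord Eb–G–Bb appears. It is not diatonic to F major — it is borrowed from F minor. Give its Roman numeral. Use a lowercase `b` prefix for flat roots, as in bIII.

Eb is the lowered form of scale degree 7 in F major (the diatonic degree 7 is E). Eb–G–Bb is a major chord — the form found in F minor, not the diatonic vii° (Edim). Borrowed into F major it is written bVII.

bVII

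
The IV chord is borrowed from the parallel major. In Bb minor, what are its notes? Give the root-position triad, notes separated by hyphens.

IV is built on scale degree 4, which is Eb in both Bb minor and its parallel. Building the major chord from the parallel major on Eb: Eb–G–Bb.

Eb-G-Bb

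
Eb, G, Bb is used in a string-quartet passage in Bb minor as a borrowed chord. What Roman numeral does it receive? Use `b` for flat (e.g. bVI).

IV

Eb is scale degree 4 in Bb minor. The diatonic chord on degree 4 would be Ebm (iv), but Eb–G–Bb is the major chord from Bb major. As a borrowed chord it is labeled IV.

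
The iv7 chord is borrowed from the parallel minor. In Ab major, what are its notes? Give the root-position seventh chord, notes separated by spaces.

Db Fb Ab Cb

The root, Db, is scale degree 4 — the same note in Ab major and Ab minor; only the chord quality changes. In Ab minor the chord on Db is Db–Fb–Ab–Cb.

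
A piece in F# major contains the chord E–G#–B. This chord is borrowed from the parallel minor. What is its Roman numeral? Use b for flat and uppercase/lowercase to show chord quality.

bVII

In F# major scale degree 7 is E#; E is its lowered form, from F# minor. E–G#–B is a major chord — the form found in F# minor, not the diatonic vii° (E#dim). Borrowed into F# major it is written bVII.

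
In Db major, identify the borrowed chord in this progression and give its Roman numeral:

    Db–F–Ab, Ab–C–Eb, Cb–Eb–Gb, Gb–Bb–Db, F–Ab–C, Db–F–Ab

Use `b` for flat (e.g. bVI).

The diatonic triads in Db major are Db, Ebm, Fm, Gb, Ab, Bbm, Cdim. Of the given chords, Db–F–Ab = Db, Ab–C–Eb = Ab, Gb–Bb–Db = Gb and F–Ab–C = Fm are diatonic. Cb–Eb–Gb is not: scale degree 7 in Db major carries Cdim (vii°). In Db minor the chord on that degree is Cb, so here it functions as bVII, borrowed from the parallel minor.

bVII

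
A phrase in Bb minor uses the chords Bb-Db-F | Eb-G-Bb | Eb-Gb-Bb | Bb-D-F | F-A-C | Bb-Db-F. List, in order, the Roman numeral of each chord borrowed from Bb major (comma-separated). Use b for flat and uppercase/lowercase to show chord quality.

Bb minor has the diatonic set Bbm, Cdim, Db, Ebm, F, Gb, Ab (with V from harmonic minor). Bb–Db–F = Bbm, Eb–Gb–Bb = Ebm and F–A–C = F are all diatonic. Eb–G–Bb doesn't fit — on degree 4 Bb minor would have Ebm (iv). Eb is the degree-4 chord of Bb major, so it is the borrowed IV. But Bb–D–F is foreign: the diatonic i on degree 1 is Bbm, whereas Bb comes from Bb major. It is labeled I.

IV, I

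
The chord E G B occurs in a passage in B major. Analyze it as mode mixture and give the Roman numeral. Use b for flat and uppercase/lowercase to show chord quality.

iv

E is scale degree 4 in B major. The diatonic chord on degree 4 would be E (IV), but E–G–B is the minor chord from B minor. As a borrowed chord it is labeled iv.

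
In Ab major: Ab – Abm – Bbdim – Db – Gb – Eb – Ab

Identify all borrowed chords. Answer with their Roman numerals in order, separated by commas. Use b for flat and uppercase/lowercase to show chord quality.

i, ii°, bVII

The diatonic triads in Ab major are Ab, Bbm, Cm, Db, Eb, Fm, Gdim. Of the given chords, Ab, Db and Eb are diatonic. Abm (Ab–Cb–Eb) is not: scale degree 1 in Ab major carries Ab (I). In Ab minor the chord on that degree is Abm, so here it functions as i, borrowed from the parallel minor. Bbdim (Bb–Db–Fb) is not: scale degree 2 in Ab major carries Bbm (ii). In Ab minor the chord on that degree is Bbdim, so here it functions as ii°, borrowed from the parallel minor. Gb (Gb–Bb–Db) doesn't fit — on degree 7 Ab major would have Gdim (vii°). Gb is the degree-7 chord of Ab minor, so it is the borrowed bVII.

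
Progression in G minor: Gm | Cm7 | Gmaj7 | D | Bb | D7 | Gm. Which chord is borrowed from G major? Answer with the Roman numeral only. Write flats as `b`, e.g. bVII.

The diatonic triads in G minor (with V from harmonic minor) are Gm, Adim, Bb, Cm, D, Eb, F. Gm, Cm7, D, Bb and D7 all belong to that set. Gmaj7 (G–B–D–F#) doesn't fit — on degree 1 G minor would have Gm (i). Gmaj7 is the degree-1 chord of G major, so it is the borrowed Imaj7.

Imaj7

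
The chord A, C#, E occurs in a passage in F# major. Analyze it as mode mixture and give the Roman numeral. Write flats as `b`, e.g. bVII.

The root A is the lowered 3rd scale degree — diatonically F# major has A# there. Diatonically F# major has A#m (iii) on that degree; A–C#–E is instead the major chord native to F# minor, so it takes the label bIII.

bIII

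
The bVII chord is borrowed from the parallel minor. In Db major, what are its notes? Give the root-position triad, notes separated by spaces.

bVII is built on the lowered scale degree 7. In Db major degree 7 is C; lowered it becomes Cb. Building the major chord from the parallel minor on Cb: Cb–Eb–Gb.

Cb Eb Gb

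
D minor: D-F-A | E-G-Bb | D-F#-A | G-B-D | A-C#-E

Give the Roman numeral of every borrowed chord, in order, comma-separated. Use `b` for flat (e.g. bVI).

D minor has the diatonic set Dm, Edim, F, Gm, A, Bb, C (with V from harmonic minor). D–F–A = Dm, E–G–Bb = Edim and A–C#–E = A are all diatonic. D–F#–A is not: scale degree 1 in D minor carries Dm (i). In D major the chord on that degree is D, so here it functions as I, borrowed from the parallel major. G–B–D is not: scale degree 4 in D minor carries Gm (iv). In D major the chord on that degree is G, so here it functions as IV, borrowed from the parallel major.

I, IV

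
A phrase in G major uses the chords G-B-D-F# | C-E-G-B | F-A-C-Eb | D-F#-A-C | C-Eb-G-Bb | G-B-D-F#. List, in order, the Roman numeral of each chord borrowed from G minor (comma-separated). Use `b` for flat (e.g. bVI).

G major has the diatonic set G, Am, Bm, C, D, Em, F#dim. G–B–D–F# = Gmaj7, C–E–G–B = Cmaj7 and D–F#–A–C = D7 all belong to that set. F–A–C–Eb doesn't fit — on degree 7 G major would have F#dim (vii°). F7 is the degree-7 chord of G minor, so it is the borrowed bVII7. But C–Eb–G–Bb is foreign: the diatonic IV on degree 4 is C, whereas Cm7 comes from G minor. It is labeled iv7.

bVII7, iv7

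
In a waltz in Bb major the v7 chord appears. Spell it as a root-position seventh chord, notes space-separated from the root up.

The root, F, is scale degree 5 — the same note in Bb major and Bb minor; only the chord quality changes. Building the minor-seventh chord from the parallel minor on F: F–Ab–C–Eb.

F Ab C Eb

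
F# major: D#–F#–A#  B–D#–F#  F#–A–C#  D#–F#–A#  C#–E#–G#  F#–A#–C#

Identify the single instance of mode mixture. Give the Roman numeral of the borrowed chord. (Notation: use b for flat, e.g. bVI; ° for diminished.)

i

The diatonic triads in F# major are F#, G#m, A#m, B, C#, D#m, E#dim. D#–F#–A# = D#m, B–D#–F# = B, C#–E#–G# = C# and F#–A#–C# = F# all belong to that set. F#–A–C# is not: scale degree 1 in F# major carries F# (I). In F# minor the chord on that degree is F#m, so here it functions as i, borrowed from the parallel minor.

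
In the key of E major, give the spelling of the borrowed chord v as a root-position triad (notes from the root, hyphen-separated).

The root, B, is scale degree 5 — the same note in E major and E minor; only the chord quality changes. In E minor the chord on B is B–D–F#.

B-D-F#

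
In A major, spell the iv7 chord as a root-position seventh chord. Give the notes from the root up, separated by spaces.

The root, D, is scale degree 4 — the same note in A major and A minor; only the chord quality changes. In A minor the chord on D is D–F–A–C.

D F A C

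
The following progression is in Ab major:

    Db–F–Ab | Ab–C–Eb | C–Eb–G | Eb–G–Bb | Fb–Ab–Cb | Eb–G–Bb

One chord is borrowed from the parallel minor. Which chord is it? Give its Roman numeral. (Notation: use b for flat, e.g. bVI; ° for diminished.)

bVI

Ab major has the diatonic set Ab, Bbm, Cm, Db, Eb, Fm, Gdim. Db–F–Ab = Db, Ab–C–Eb = Ab, C–Eb–G = Cm and Eb–G–Bb = Eb are all diatonic. Fb–Ab–Cb is not: scale degree 6 in Ab major carries Fm (vi). In Ab minor the chord on that degree is Fb, so here it functions as bVI, borrowed from the parallel minor.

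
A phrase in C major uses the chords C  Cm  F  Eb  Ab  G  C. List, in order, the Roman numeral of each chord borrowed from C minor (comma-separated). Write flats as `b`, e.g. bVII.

i, bIII, bVI

C major has the diatonic set C, Dm, Em, F, G, Am, Bdim. C, F and G all belong to that set. Cm (C–Eb–G) is not: scale degree 1 in C major carries C (I). In C minor the chord on that degree is Cm, so here it functions as i, borrowed from the parallel minor. But Eb (Eb–G–Bb) is foreign: the diatonic iii on degree 3 is Em, whereas Eb comes from C minor. It is labeled bIII. Ab (Ab–C–Eb) is not: scale degree 6 in C major carries Am (vi). In C minor the chord on that degree is Ab, so here it functions as bVI, borrowed from the parallel minor.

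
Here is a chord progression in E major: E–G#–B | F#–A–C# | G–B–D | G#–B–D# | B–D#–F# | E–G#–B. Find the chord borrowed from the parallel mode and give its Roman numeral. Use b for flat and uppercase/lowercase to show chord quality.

In E major the diatonic chords are E, F#m, G#m, A, B, C#m, D#dim. Of the given chords, E–G#–B = E, F#–A–C# = F#m, G#–B–D# = G#m and B–D#–F# = B are diatonic. G–B–D doesn't fit — on degree 3 E major would have G#m (iii). G is the degree-3 chord of E minor, so it is the borrowed bIII.

bIII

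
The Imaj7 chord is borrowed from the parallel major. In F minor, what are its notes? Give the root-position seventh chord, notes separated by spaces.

F A C E

Imaj7 is built on scale degree 1, which is F in both F minor and its parallel. Stacking thirds in F major on F gives F–A–C–E.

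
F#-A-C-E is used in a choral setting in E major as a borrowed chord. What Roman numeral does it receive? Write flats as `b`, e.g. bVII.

The root F# is the diatonic 2nd degree of E major; the borrowing shows in the chord quality. Diatonically E major has F#m (ii) on that degree; F#–A–C–E is instead the half-diminished-seventh chord native to E minor, so it takes the label iiø7.

iiø7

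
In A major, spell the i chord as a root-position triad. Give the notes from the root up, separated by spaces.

i is built on scale degree 1, which is A in both A major and its parallel. In A minor the chord on A is A–C–E.

A C E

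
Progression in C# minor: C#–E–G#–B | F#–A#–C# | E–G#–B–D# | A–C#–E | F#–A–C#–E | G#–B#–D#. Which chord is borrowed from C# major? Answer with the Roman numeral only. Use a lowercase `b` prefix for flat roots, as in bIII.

IV

The diatonic triads in C# minor (with V from harmonic minor) are C#m, D#dim, E, F#m, G#, A, B. C#–E–G#–B = C#m7, E–G#–B–D# = Emaj7, A–C#–E = A, F#–A–C#–E = F#m7 and G#–B#–D# = G# are all diatonic. F#–A#–C# doesn't fit — on degree 4 C# minor would have F#m (iv). F# is the degree-4 chord of C# major, so it is the borrowed IV.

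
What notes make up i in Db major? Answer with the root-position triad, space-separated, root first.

Db Fb Ab

The root, Db, is scale degree 1 — the same note in Db major and Db minor; only the chord quality changes. Stacking thirds in Db minor on Db gives Db–Fb–Ab.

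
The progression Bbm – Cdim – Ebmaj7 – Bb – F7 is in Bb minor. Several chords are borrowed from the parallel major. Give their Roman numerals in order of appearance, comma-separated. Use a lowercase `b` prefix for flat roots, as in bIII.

Bb minor has the diatonic set Bbm, Cdim, Db, Ebm, F, Gb, Ab (with V from harmonic minor). Of the given chords, Bbm, Cdim and F7 are diatonic. Ebmaj7 (Eb–G–Bb–D) doesn't fit — on degree 4 Bb minor would have Ebm (iv). Ebmaj7 is the degree-4 chord of Bb major, so it is the borrowed IVmaj7. But Bb (Bb–D–F) is foreign: the diatonic i on degree 1 is Bbm, whereas Bb comes from Bb major. It is labeled I.

IVmaj7, I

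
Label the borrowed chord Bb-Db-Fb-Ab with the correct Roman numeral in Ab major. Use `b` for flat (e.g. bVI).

iiø7

Bb is scale degree 2 in Ab major. Diatonically Ab major has Bbm (ii) on that degree; Bb–Db–Fb–Ab is instead the half-diminished-seventh chord native to Ab minor, so it takes the label iiø7.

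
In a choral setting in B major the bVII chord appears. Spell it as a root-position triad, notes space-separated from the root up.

A C# E

Scale degree 7 in B major is A#. bVII uses the lowered form, A, taken from B minor. In B minor the chord on A is A–C#–E.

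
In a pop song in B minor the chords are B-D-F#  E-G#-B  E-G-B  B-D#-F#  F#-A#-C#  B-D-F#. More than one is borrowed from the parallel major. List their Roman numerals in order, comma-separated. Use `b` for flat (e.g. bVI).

B minor has the diatonic set Bm, C#dim, D, Em, F#, G, A (with V from harmonic minor). B–D–F# = Bm, E–G–B = Em and F#–A#–C# = F# all belong to that set. E–G#–B doesn't fit — on degree 4 B minor would have Em (iv). E is the degree-4 chord of B major, so it is the borrowed IV. But B–D#–F# is foreign: the diatonic i on degree 1 is Bm, whereas B comes from B major. It is labeled I.

IV, I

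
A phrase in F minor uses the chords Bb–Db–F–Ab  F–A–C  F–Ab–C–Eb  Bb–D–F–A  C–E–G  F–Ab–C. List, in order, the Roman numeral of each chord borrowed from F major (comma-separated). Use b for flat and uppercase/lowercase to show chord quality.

F minor has the diatonic set Fm, Gdim, Ab, Bbm, C, Db, Eb (with V from harmonic minor). Bb–Db–F–Ab = Bbm7, F–Ab–C–Eb = Fm7, C–E–G = C and F–Ab–C = Fm all belong to that set. F–A–C doesn't fit — on degree 1 F minor would have Fm (i). F is the degree-1 chord of F major, so it is the borrowed I. But Bb–D–F–A is foreign: the diatonic iv on degree 4 is Bbm, whereas Bbmaj7 comes from F major. It is labeled IVmaj7.

I, IVmaj7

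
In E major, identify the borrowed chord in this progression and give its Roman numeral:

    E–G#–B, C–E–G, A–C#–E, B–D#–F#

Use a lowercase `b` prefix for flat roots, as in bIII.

In E major the diatonic chords are E, F#m, G#m, A, B, C#m, D#dim. E–G#–B = E, A–C#–E = A and B–D#–F# = B all belong to that set. But C–E–G is foreign: the diatonic vi on degree 6 is C#m, whereas C comes from E minor. It is labeled bVI.

bVI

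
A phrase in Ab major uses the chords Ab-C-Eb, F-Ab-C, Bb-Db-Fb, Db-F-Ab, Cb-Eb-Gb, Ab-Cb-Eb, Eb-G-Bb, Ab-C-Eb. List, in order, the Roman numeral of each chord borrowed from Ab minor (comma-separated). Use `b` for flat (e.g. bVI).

ii°, bIII, i

In Ab major the diatonic chords are Ab, Bbm, Cm, Db, Eb, Fm, Gdim. Ab–C–Eb = Ab, F–Ab–C = Fm, Db–F–Ab = Db and Eb–G–Bb = Eb are all diatonic. Bb–Db–Fb doesn't fit — on degree 2 Ab major would have Bbm (ii). Bbdim is the degree-2 chord of Ab minor, so it is the borrowed ii°. But Cb–Eb–Gb is foreign: the diatonic iii on degree 3 is Cm, whereas Cb comes from Ab minor. It is labeled bIII. But Ab–Cb–Eb is foreign: the diatonic I on degree 1 is Ab, whereas Abm comes from Ab minor. It is labeled i.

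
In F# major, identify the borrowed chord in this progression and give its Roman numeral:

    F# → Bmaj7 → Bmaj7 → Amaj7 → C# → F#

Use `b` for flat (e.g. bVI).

bIIImaj7

The diatonic triads in F# major are F#, G#m, A#m, B, C#, D#m, E#dim. F#, Bmaj7 and C# all belong to that set. Amaj7 (A–C#–E–G#) is not: scale degree 3 in F# major carries A#m (iii). In F# minor the chord on that degree is Amaj7, so here it functions as bIIImaj7, borrowed from the parallel minor.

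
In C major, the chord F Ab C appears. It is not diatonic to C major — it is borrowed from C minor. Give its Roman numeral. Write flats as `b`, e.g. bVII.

The root F is the diatonic 4th degree of C major; the borrowing shows in the chord quality. Diatonically C major has F (IV) on that degree; F–Ab–C is instead the minor chord native to C minor, so it takes the label iv.

iv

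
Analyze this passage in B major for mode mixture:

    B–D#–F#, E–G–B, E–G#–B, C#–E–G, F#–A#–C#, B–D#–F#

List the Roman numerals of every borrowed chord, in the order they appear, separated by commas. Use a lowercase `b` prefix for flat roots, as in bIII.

The diatonic triads in B major are B, C#m, D#m, E, F#, G#m, A#dim. B–D#–F# = B, E–G#–B = E and F#–A#–C# = F# are all diatonic. But E–G–B is foreign: the diatonic IV on degree 4 is E, whereas Em comes from B minor. It is labeled iv. C#–E–G is not: scale degree 2 in B major carries C#m (ii). In B minor the chord on that degree is C#dim, so here it functions as ii°, borrowed from the parallel minor.

iv, ii°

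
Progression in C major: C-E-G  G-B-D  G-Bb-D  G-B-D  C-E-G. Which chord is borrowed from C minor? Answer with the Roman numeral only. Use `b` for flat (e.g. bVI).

v

In C major the diatonic chords are C, Dm, Em, F, G, Am, Bdim. Of the given chords, C–E–G = C and G–B–D = G are diatonic. G–Bb–D is not: scale degree 5 in C major carries G (V). In C minor the chord on that degree is Gm, so here it functions as v, borrowed from the parallel minor.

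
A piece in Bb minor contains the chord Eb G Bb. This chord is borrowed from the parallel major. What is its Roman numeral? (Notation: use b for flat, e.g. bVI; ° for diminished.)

IV

Eb is scale degree 4 in Bb minor. The diatonic chord on degree 4 would be Ebm (iv), but Eb–G–Bb is the major chord from Bb major. As a borrowed chord it is labeled IV.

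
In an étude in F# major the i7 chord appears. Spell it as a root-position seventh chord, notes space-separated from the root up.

The root, F#, is scale degree 1 — the same note in F# major and F# minor; only the chord quality changes. In F# minor the chord on F# is F#–A–C#–E.

F# A C# E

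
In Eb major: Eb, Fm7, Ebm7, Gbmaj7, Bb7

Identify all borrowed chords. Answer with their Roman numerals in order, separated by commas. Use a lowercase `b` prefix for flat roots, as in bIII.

In Eb major the diatonic chords are Eb, Fm, Gm, Ab, Bb, Cm, Ddim. Of the given chords, Eb, Fm7 and Bb7 are diatonic. Ebm7 (Eb–Gb–Bb–Db) doesn't fit — on degree 1 Eb major would have Eb (I). Ebm7 is the degree-1 chord of Eb minor, so it is the borrowed i7. But Gbmaj7 (Gb–Bb–Db–F) is foreign: the diatonic iii on degree 3 is Gm, whereas Gbmaj7 comes from Eb minor. It is labeled bIIImaj7.

i7, bIIImaj7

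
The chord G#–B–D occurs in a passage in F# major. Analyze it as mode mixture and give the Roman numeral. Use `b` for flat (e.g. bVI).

The root G# is the diatonic 2nd degree of F# major; the borrowing shows in the chord quality. The diatonic chord on degree 2 would be G#m (ii), but G#–B–D is the diminished chord from F# minor. As a borrowed chord it is labeled ii°.

ii°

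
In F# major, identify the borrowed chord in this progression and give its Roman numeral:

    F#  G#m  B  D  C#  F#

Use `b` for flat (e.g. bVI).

In F# major the diatonic chords are F#, G#m, A#m, B, C#, D#m, E#dim. Of the given chords, F#, G#m, B and C# are diatonic. D (D–F#–A) is not: scale degree 6 in F# major carries D#m (vi). In F# minor the chord on that degree is D, so here it functions as bVI, borrowed from the parallel minor.

bVI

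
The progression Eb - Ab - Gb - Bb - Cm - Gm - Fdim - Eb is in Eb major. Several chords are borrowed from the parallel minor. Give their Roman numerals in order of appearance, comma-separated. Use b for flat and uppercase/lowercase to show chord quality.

Eb major has the diatonic set Eb, Fm, Gm, Ab, Bb, Cm, Ddim. Eb, Ab, Bb, Cm and Gm are all diatonic. But Gb (Gb–Bb–Db) is foreign: the diatonic iii on degree 3 is Gm, whereas Gb comes from Eb minor. It is labeled bIII. But Fdim (F–Ab–Cb) is foreign: the diatonic ii on degree 2 is Fm, whereas Fdim comes from Eb minor. It is labeled ii°.

bIII, ii°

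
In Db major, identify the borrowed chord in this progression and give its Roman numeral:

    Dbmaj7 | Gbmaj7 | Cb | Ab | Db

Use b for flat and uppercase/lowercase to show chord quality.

Db major has the diatonic set Db, Ebm, Fm, Gb, Ab, Bbm, Cdim. Of the given chords, Dbmaj7, Gbmaj7, Ab and Db are diatonic. But Cb (Cb–Eb–Gb) is foreign: the diatonic vii° on degree 7 is Cdim, whereas Cb comes from Db minor. It is labeled bVII.

bVII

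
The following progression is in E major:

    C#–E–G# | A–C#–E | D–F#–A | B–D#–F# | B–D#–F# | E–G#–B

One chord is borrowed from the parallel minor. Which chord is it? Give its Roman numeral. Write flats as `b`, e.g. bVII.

bVII

In E major the diatonic chords are E, F#m, G#m, A, B, C#m, D#dim. C#–E–G# = C#m, A–C#–E = A, B–D#–F# = B and E–G#–B = E all belong to that set. But D–F#–A is foreign: the diatonic vii° on degree 7 is D#dim, whereas D comes from E minor. It is labeled bVII.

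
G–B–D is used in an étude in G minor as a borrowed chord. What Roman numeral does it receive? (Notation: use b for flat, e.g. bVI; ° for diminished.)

The root G is the diatonic 1st degree of G minor; the borrowing shows in the chord quality. G–B–D is a major chord — the form found in G major, not the diatonic i (Gm). Borrowed into G minor it is written I.

I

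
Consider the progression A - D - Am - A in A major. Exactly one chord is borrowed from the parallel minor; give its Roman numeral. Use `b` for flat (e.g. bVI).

The diatonic triads in A major are A, Bm, C#m, D, E, F#m, G#dim. A and D both belong to that set. Am (A–C–E) is not: scale degree 1 in A major carries A (I). In A minor the chord on that degree is Am, so here it functions as i, borrowed from the parallel minor.

i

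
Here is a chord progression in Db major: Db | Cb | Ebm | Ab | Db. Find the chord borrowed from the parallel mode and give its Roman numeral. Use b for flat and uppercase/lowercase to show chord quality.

The diatonic triads in Db major are Db, Ebm, Fm, Gb, Ab, Bbm, Cdim. Db, Ebm and Ab all belong to that set. Cb (Cb–Eb–Gb) doesn't fit — on degree 7 Db major would have Cdim (vii°). Cb is the degree-7 chord of Db minor, so it is the borrowed bVII.

bVII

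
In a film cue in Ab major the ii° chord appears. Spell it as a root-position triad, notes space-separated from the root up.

The root, Bb, is scale degree 2 — the same note in Ab major and Ab minor; only the chord quality changes. In Ab minor the chord on Bb is Bb–Db–Fb.

Bb Db Fb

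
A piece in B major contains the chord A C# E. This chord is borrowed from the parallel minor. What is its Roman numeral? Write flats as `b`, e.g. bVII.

A is the lowered form of scale degree 7 in B major (the diatonic degree 7 is A#). The diatonic chord on degree 7 would be A#dim (vii°), but A–C#–E is the major chord from B minor. As a borrowed chord it is labeled bVII.

bVII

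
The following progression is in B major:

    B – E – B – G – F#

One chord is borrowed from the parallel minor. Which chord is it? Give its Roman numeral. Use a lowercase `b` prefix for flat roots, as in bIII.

In B major the diatonic chords are B, C#m, D#m, E, F#, G#m, A#dim. B, E and F# are all diatonic. G (G–B–D) is not: scale degree 6 in B major carries G#m (vi). In B minor the chord on that degree is G, so here it functions as bVI, borrowed from the parallel minor.

bVI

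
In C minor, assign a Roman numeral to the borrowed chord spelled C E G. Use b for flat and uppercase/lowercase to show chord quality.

I

C is scale degree 1 in C minor. The diatonic chord on degree 1 would be Cm (i), but C–E–G is the major chord from C major. As a borrowed chord it is labeled I.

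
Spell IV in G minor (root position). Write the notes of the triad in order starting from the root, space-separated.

IV is built on scale degree 4, which is C in both G minor and its parallel. Stacking thirds in G major on C gives C–E–G.

C E G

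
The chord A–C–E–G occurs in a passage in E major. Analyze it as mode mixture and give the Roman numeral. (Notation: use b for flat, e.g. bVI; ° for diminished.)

iv7

A is scale degree 4 in E major. A–C–E–G is a minor-seventh chord — the form found in E minor, not the diatonic IV (A). Borrowed into E major it is written iv7.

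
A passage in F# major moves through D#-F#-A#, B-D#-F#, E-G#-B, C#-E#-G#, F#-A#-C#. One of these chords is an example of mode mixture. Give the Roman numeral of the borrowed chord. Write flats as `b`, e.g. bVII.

The diatonic triads in F# major are F#, G#m, A#m, B, C#, D#m, E#dim. Of the given chords, D#–F#–A# = D#m, B–D#–F# = B, C#–E#–G# = C# and F#–A#–C# = F# are diatonic. E–G#–B doesn't fit — on degree 7 F# major would have E#dim (vii°). E is the degree-7 chord of F# minor, so it is the borrowed bVII.

bVII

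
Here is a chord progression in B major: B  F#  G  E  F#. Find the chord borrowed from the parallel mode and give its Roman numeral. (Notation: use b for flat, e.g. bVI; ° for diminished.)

B major has the diatonic set B, C#m, D#m, E, F#, G#m, A#dim. B, F# and E all belong to that set. G (G–B–D) is not: scale degree 6 in B major carries G#m (vi). In B minor the chord on that degree is G, so here it functions as bVI, borrowed from the parallel minor.

bVI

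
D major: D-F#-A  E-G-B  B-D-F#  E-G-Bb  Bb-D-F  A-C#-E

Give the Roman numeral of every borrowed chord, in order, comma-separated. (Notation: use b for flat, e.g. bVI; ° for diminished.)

ii°, bVI

D major has the diatonic set D, Em, F#m, G, A, Bm, C#dim. D–F#–A = D, E–G–B = Em, B–D–F# = Bm and A–C#–E = A all belong to that set. E–G–Bb is not: scale degree 2 in D major carries Em (ii). In D minor the chord on that degree is Edim, so here it functions as ii°, borrowed from the parallel minor. But Bb–D–F is foreign: the diatonic vi on degree 6 is Bm, whereas Bb comes from D minor. It is labeled bVI.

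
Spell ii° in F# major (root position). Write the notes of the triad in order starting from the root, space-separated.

The root, G#, is scale degree 2 — the same note in F# major and F# minor; only the chord quality changes. In F# minor the chord on G# is G#–B–D.

G# B D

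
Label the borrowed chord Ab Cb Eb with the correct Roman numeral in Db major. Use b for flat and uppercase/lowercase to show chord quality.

Ab is scale degree 5 in Db major. Ab–Cb–Eb is a minor chord — the form found in Db minor, not the diatonic V (Ab). Borrowed into Db major it is written v.

v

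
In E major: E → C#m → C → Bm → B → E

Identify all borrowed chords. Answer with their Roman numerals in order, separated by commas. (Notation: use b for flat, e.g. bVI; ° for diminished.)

In E major the diatonic chords are E, F#m, G#m, A, B, C#m, D#dim. E, C#m and B all belong to that set. C (C–E–G) is not: scale degree 6 in E major carries C#m (vi). In E minor the chord on that degree is C, so here it functions as bVI, borrowed from the parallel minor. Bm (B–D–F#) doesn't fit — on degree 5 E major would have B (V). Bm is the degree-5 chord of E minor, so it is the borrowed v.

bVI, v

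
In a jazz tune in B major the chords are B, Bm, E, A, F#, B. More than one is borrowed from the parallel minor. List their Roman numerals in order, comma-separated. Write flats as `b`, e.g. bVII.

i, bVII

In B major the diatonic chords are B, C#m, D#m, E, F#, G#m, A#dim. Of the given chords, B, E and F# are diatonic. Bm (B–D–F#) is not: scale degree 1 in B major carries B (I). In B minor the chord on that degree is Bm, so here it functions as i, borrowed from the parallel minor. A (A–C#–E) doesn't fit — on degree 7 B major would have A#dim (vii°). A is the degree-7 chord of B minor, so it is the borrowed bVII.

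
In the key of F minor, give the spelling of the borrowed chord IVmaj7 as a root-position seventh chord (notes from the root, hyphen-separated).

IVmaj7 is built on scale degree 4, which is Bb in both F minor and its parallel. Stacking thirds in F major on Bb gives Bb–D–F–A.

Bb-D-F-A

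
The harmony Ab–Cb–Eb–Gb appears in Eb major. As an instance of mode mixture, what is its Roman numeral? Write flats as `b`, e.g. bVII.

iv7

The root Ab is the diatonic 4th degree of Eb major; the borrowing shows in the chord quality. Diatonically Eb major has Ab (IV) on that degree; Ab–Cb–Eb–Gb is instead the minor-seventh chord native to Eb minor, so it takes the label iv7.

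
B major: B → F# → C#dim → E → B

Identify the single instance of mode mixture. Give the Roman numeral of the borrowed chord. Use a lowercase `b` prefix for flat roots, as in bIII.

ii°

B major has the diatonic set B, C#m, D#m, E, F#, G#m, A#dim. Of the given chords, B, F# and E are diatonic. C#dim (C#–E–G) doesn't fit — on degree 2 B major would have C#m (ii). C#dim is the degree-2 chord of B minor, so it is the borrowed ii°.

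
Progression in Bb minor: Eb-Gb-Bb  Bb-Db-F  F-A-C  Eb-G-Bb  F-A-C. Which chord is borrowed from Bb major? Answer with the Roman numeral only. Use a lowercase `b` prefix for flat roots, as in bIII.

IV

Bb minor has the diatonic set Bbm, Cdim, Db, Ebm, F, Gb, Ab (with V from harmonic minor). Eb–Gb–Bb = Ebm, Bb–Db–F = Bbm and F–A–C = F are all diatonic. Eb–G–Bb doesn't fit — on degree 4 Bb minor would have Ebm (iv). Eb is the degree-4 chord of Bb major, so it is the borrowed IV.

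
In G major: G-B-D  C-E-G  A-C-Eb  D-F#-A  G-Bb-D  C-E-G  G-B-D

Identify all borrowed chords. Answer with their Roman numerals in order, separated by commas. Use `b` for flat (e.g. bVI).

ii°, i

The diatonic triads in G major are G, Am, Bm, C, D, Em, F#dim. G–B–D = G, C–E–G = C and D–F#–A = D are all diatonic. A–C–Eb is not: scale degree 2 in G major carries Am (ii). In G minor the chord on that degree is Adim, so here it functions as ii°, borrowed from the parallel minor. But G–Bb–D is foreign: the diatonic I on degree 1 is G, whereas Gm comes from G minor. It is labeled i.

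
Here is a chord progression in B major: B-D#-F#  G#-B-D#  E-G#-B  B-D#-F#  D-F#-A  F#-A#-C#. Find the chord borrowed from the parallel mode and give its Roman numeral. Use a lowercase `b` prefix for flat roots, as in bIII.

B major has the diatonic set B, C#m, D#m, E, F#, G#m, A#dim. B–D#–F# = B, G#–B–D# = G#m, E–G#–B = E and F#–A#–C# = F# are all diatonic. D–F#–A is not: scale degree 3 in B major carries D#m (iii). In B minor the chord on that degree is D, so here it functions as bIII, borrowed from the parallel minor.

bIII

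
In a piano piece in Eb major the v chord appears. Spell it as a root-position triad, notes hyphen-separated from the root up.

Bb-Db-F

v is built on scale degree 5, which is Bb in both Eb major and its parallel. Stacking thirds in Eb minor on Bb gives Bb–Db–F.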